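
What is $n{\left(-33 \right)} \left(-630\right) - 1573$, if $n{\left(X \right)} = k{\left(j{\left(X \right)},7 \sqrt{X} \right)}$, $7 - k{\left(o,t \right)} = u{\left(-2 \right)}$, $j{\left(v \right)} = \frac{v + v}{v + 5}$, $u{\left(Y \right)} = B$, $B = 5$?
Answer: $-2833$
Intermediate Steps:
$u{\left(Y \right)} = 5$
$j{\left(v \right)} = \frac{2 v}{5 + v}$
$k{\left(o,t \right)} = 2$ ($k{\left(o,t \right)} = 7 - 5 = 2$)
$n{\left(X \right)} = 2$
$n{\left(-33 \right)} \left(-630\right) - 1573 = 2 \left(-630\right) - 1573 = -1260 - 1573 = -2833$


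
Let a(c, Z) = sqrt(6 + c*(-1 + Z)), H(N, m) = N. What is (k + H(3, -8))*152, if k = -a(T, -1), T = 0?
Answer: 456 - 152*sqrt(6) ≈ 83.678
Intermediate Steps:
k = -sqrt(6) (k = -sqrt(6 - 1*0 - 1*0) = -sqrt(6 + 0 + 0) = -sqrt(6) ≈ -2.4495)
(k + H(3, -8))*152 = (-sqrt(6) + 3)*152 = (3 - sqrt(6))*152 = 456 - 152*sqrt(6)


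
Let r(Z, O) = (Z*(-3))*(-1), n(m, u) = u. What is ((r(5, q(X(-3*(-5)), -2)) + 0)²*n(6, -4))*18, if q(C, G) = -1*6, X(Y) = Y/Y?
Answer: -16200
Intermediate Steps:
X(Y) = 1
q(C, G) = -6
r(Z, O) = 3*Z (r(Z, O) = -3*Z*(-1) = 3*Z)
((r(5, q(X(-3*(-5)), -2)) + 0)²*n(6, -4))*18 = ((3*5 + 0)²*(-4))*18 = ((15 + 0)²*(-4))*18 = (15²*(-4))*18 = (225*(-4))*18 = -900*18 = -16200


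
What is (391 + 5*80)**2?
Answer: 625681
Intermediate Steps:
(391 + 5*80)**2 = (391 + 400)**2 = 791**2 = 625681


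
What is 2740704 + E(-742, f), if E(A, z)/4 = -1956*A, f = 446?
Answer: 8546112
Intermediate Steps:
E(A, z) = -7824*A (E(A, z) = 4*(-1956*A) = -7824*A)
2740704 + E(-742, f) = 2740704 - 7824*(-742) = 2740704 + 5805408 = 8546112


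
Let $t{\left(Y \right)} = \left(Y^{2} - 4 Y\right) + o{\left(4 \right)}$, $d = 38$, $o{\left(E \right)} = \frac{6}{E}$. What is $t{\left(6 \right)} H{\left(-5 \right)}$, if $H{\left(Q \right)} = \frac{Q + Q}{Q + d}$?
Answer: $- \frac{45}{11} \approx -4.0909$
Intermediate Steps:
$t{\left(Y \right)} = \frac{3}{2} + Y^{2} - 4 Y$ ($t{\left(Y \right)} = \left(Y^{2} - 4 Y\right) + \frac{6}{4} = \left(Y^{2} - 4 Y\right) + 6 \cdot \frac{1}{4} = \left(Y^{2} - 4 Y\right) + \frac{3}{2} = \frac{3}{2} + Y^{2} - 4 Y$)
$H{\left(Q \right)} = \frac{2 Q}{38 + Q}$ ($H{\left(Q \right)} = \frac{Q + Q}{Q + 38} = \frac{2 Q}{38 + Q}$)
$t{\left(6 \right)} H{\left(-5 \right)} = \left(\frac{3}{2} + 6^{2} - 24\right) 2 \left(-5\right) \frac{1}{38 - 5} = \left(\frac{3}{2} + 36 - 24\right) 2 \left(-5\right) \frac{1}{33} = \frac{27 \cdot 2 \left(-5\right) \frac{1}{33}}{2} = \frac{27}{2} \left(- \frac{10}{33}\right) = - \frac{45}{11}$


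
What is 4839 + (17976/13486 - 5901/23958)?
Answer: 23694247219/4895418 ≈ 4840.1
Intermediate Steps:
4839 + (17976/13486 - 5901/23958) = 4839 + (17976*(1/13486) - 5901*1/23958) = 4839 + (8988/6743 - 1967/7986) = 4839 + 5319517/4895418 = 23694247219/4895418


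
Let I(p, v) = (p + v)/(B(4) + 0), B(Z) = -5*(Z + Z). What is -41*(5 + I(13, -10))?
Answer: -8077/40 ≈ -201.93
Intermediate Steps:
B(Z) = -10*Z
I(p, v) = -p/40 - v/40 (I(p, v) = (p + v)/(-10*4 + 0) = (p + v)/(-40 + 0) = (p + v)/(-40) = (p + v)*(-1/40) = -p/40 - v/40)
-41*(5 + I(13, -10)) = -41*(5 + (-1/40*13 - 1/40*(-10))) = -41*(5 + (-13/40 + 1/4)) = -41*(5 - 3/40) = -41*197/40 = -8077/40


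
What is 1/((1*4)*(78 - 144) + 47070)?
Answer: 1/46806 ≈ 2.1365e-5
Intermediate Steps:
1/((1*4)*(78 - 144) + 47070) = 1/(4*(-66) + 47070) = 1/(-264 + 47070) = 1/46806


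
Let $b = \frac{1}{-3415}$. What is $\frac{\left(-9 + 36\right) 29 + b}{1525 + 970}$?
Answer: $\frac{2673944}{8520425} \approx 0.31383$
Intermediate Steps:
$b = - \frac{1}{3415} \approx -0.00029283$
$\frac{\left(-9 + 36\right) 29 + b}{1525 + 970} = \frac{\left(-9 + 36\right) 29 - \frac{1}{3415}}{1525 + 970} = \frac{27 \cdot 29 - \frac{1}{3415}}{2495} = \left(783 - \frac{1}{3415}\right) \frac{1}{2495} = \frac{2673944}{3415} \cdot \frac{1}{2495} = \frac{2673944}{8520425}$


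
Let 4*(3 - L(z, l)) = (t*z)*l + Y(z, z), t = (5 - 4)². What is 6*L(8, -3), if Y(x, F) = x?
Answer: 42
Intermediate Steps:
t = 1 (t = 1² = 1)
L(z, l) = 3 - z/4 - l*z/4 (L(z, l) = 3 - ((1*z)*l + z)/4 = 3 - (z*l + z)/4 = 3 - (l*z + z)/4 = 3 - (z + l*z)/4 = 3 + (-z/4 - l*z/4) = 3 - z/4 - l*z/4)
6*L(8, -3) = 6*(3 - ¼*8 - ¼*(-3)*8) = 6*(3 - 2 + 6) = 6*7 = 42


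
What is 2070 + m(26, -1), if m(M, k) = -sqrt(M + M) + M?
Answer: 2096 - 2*sqrt(13) ≈ 2088.8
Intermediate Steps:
m(M, k) = M - sqrt(2)*sqrt(M) (m(M, k) = -sqrt(2*M) + M = -sqrt(2)*sqrt(M) + M = M - sqrt(2)*sqrt(M))
2070 + m(26, -1) = 2070 + (26 - sqrt(2)*sqrt(26)) = 2070 + (26 - 2*sqrt(13)) = 2096 - 2*sqrt(13)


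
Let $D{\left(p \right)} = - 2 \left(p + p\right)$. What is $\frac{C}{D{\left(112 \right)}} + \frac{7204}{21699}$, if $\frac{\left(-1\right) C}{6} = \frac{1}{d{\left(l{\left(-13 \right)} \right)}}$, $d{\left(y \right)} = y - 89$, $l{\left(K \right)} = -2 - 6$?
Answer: $\frac{156463415}{471475872} \approx 0.33186$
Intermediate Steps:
$l{\left(K \right)} = -8$ ($l{\left(K \right)} = -2 - 6 = -8$)
$D{\left(p \right)} = - 4 p$ ($D{\left(p \right)} = - 2 \cdot 2 p = - 4 p$)
$d{\left(y \right)} = -89 + y$ ($d{\left(y \right)} = y - 89 = -89 + y$)
$C = \frac{6}{97}$ ($C = - \frac{6}{-89 - 8} = - \frac{6}{-97} = \left(-6\right) \left(- \frac{1}{97}\right) = \frac{6}{97} \approx 0.061856$)
$\frac{C}{D{\left(112 \right)}} + \frac{7204}{21699} = \frac{6}{97 \left(\left(-4\right) 112\right)} + \frac{7204}{21699} = \frac{6}{97 \left(-448\right)} + 7204 \cdot \frac{1}{21699} = \frac{6}{97} \left(- \frac{1}{448}\right) + \frac{7204}{21699} = - \frac{3}{21728} + \frac{7204}{21699} = \frac{156463415}{471475872}$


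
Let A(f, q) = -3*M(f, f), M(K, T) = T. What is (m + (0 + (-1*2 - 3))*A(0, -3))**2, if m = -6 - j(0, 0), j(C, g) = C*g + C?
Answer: 36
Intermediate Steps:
j(C, g) = C + C*g
A(f, q) = -3*f
m = -6 (m = -6 - 0*(1 + 0) = -6 - 0 = -6 - 1*0 = -6 + 0 = -6)
(m + (0 + (-1*2 - 3))*A(0, -3))**2 = (-6 + (0 + (-1*2 - 3))*(-3*0))**2 = (-6 + (0 + (-2 - 3))*0)**2 = (-6 + (0 - 5)*0)**2 = (-6 - 5*0)**2 = (-6 + 0)**2 = (-6)**2 = 36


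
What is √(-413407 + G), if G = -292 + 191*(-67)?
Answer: 112*I*√34 ≈ 653.07*I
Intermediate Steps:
G = -13089 (G = -292 - 12797 = -13089)
√(-413407 + G) = √(-413407 - 13089) = √(-426496) = 112*I*√34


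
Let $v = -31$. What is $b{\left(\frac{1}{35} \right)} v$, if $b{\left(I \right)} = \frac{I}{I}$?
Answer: $-31$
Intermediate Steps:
$b{\left(I \right)} = 1$
$b{\left(\frac{1}{35} \right)} v = 1 \left(-31\right) = -31$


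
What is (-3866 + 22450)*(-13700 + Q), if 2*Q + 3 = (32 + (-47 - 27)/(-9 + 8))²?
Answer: -150223764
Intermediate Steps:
Q = 11233/2 (Q = -3/2 + (32 + (-47 - 27)/(-9 + 8))²/2 = -3/2 + (32 - 74/(-1))²/2 = -3/2 + (32 - 74*(-1))²/2 = -3/2 + (32 + 74)²/2 = -3/2 + (½)*106² = -3/2 + (½)*11236 = -3/2 + 5618 = 11233/2 ≈ 5616.5)
(-3866 + 22450)*(-13700 + Q) = (-3866 + 22450)*(-13700 + 11233/2) = 18584*(-16167/2) = -150223764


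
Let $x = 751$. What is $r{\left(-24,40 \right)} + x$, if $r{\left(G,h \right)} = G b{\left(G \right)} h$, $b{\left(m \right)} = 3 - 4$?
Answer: $1711$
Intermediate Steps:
$b{\left(m \right)} = -1$ ($b{\left(m \right)} = 3 - 4 = -1$)
$r{\left(G,h \right)} = - G h$ ($r{\left(G,h \right)} = G \left(-1\right) h = - G h$)
$r{\left(-24,40 \right)} + x = \left(-1\right) \left(-24\right) 40 + 751 = 960 + 751 = 1711$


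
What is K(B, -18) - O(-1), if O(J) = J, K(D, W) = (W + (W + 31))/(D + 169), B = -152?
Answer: 12/17 ≈ 0.70588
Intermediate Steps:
K(D, W) = (31 + 2*W)/(169 + D) (K(D, W) = (W + (31 + W))/(169 + D) = (31 + 2*W)/(169 + D))
K(B, -18) - O(-1) = (31 + 2*(-18))/(169 - 152) - 1*(-1) = (31 - 36)/17 + 1 = (1/17)*(-5) + 1 = -5/17 + 1 = 12/17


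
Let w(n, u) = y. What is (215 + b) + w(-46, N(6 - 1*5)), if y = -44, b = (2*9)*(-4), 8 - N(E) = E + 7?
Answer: 99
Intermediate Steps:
N(E) = 1 - E (N(E) = 8 - (E + 7) = 8 - (7 + E) = 8 + (-7 - E) = 1 - E)
b = -72 (b = 18*(-4) = -72)
w(n, u) = -44
(215 + b) + w(-46, N(6 - 1*5)) = (215 - 72) - 44 = 143 - 44 = 99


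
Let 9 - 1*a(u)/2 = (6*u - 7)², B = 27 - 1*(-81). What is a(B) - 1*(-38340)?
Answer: -783404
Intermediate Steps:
B = 108 (B = 27 + 81 = 108)
a(u) = 18 - 2*(-7 + 6*u)² (a(u) = 18 - 2*(6*u - 7)² = 18 - 2*(-7 + 6*u)²)
a(B) - 1*(-38340) = (18 - 2*(-7 + 6*108)²) - 1*(-38340) = (18 - 2*(-7 + 648)²) + 38340 = (18 - 2*641²) + 38340 = (18 - 2*410881) + 38340 = (18 - 821762) + 38340 = -821744 + 38340 = -783404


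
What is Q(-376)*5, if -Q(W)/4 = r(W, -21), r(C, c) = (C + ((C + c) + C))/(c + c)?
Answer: -3830/7 ≈ -547.14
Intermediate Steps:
r(C, c) = (c + 3*C)/(2*c) (r(C, c) = (C + (c + 2*C))/((2*c)) = (c + 3*C)*(1/(2*c)) = (c + 3*C)/(2*c))
Q(W) = -2 + 2*W/7 (Q(W) = -2*(-21 + 3*W)/(-21) = -2*(-1)*(-21 + 3*W)/21 = -4*(½ - W/14) = -2 + 2*W/7)
Q(-376)*5 = (-2 + (2/7)*(-376))*5 = (-2 - 752/7)*5 = -766/7*5 = -3830/7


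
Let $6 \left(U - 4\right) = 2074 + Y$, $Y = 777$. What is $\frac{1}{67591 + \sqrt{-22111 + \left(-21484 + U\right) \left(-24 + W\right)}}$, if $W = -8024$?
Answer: $\frac{202773}{13198555480} - \frac{\sqrt{1521223089}}{13198555480} \approx 1.2408 \cdot 10^{-5}$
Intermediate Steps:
$U = \frac{2875}{6}$ ($U = 4 + \frac{2074 + 777}{6} = 4 + \frac{1}{6} \cdot 2851 = 4 + \frac{2851}{6} = \frac{2875}{6} \approx 479.17$)
$\frac{1}{67591 + \sqrt{-22111 + \left(-21484 + U\right) \left(-24 + W\right)}} = \frac{1}{67591 + \sqrt{-22111 + \left(-21484 + \frac{2875}{6}\right) \left(-24 - 8024\right)}} = \frac{1}{67591 + \sqrt{-22111 - - \frac{507140696}{3}}} = \frac{1}{67591 + \sqrt{-22111 + \frac{507140696}{3}}} = \frac{1}{67591 + \sqrt{\frac{507074363}{3}}} = \frac{1}{67591 + \frac{\sqrt{1521223089}}{3}}$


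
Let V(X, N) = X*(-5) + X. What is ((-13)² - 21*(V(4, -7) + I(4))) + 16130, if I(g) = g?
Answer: 16551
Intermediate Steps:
V(X, N) = -4*X (V(X, N) = -5*X + X = -4*X)
((-13)² - 21*(V(4, -7) + I(4))) + 16130 = ((-13)² - 21*(-4*4 + 4)) + 16130 = (169 - 21*(-16 + 4)) + 16130 = (169 - 21*(-12)) + 16130 = (169 + 252) + 16130 = 421 + 16130 = 16551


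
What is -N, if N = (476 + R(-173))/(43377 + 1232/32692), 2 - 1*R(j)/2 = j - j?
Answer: -356640/32229139 ≈ -0.011066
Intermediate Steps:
R(j) = 4 (R(j) = 4 - 2*(j - j) = 4 - 2*0 = 4 + 0 = 4)
N = 356640/32229139 (N = (476 + 4)/(43377 + 1232/32692) = 480/(43377 + 1232*(1/32692)) = 480/(43377 + 28/743) = 480/(32229139/743) = 480*(743/32229139) = 356640/32229139 ≈ 0.011066)
-N = -1*356640/32229139 = -356640/32229139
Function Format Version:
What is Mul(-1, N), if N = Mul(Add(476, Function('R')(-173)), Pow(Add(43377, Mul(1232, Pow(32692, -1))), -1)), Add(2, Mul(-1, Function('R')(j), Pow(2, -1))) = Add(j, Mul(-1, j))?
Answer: Rational(-356640, 32229139) ≈ -0.011066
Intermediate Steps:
Function('R')(j) = 4 (Function('R')(j) = Add(4, Mul(-2, Add(j, Mul(-1, j)))) = Add(4, Mul(-2, 0)) = Add(4, 0) = 4)
N = Rational(356640, 32229139) (N = Mul(Add(476, 4), Pow(Add(43377, Mul(1232, Pow(32692, -1))), -1)) = Mul(480, Pow(Add(43377, Mul(1232, Rational(1, 32692))), -1)) = Mul(480, Pow(Add(43377, Rational(28, 743)), -1)) = Mul(480, Pow(Rational(32229139, 743), -1)) = Mul(480, Rational(743, 32229139)) = Rational(356640, 32229139) ≈ 0.011066)
Mul(-1, N) = Mul(-1, Rational(356640, 32229139)) = Rational(-356640, 32229139)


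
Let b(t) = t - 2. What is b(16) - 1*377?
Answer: -363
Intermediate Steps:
b(t) = -2 + t
b(16) - 1*377 = (-2 + 16) - 1*377 = 14 - 377 = -363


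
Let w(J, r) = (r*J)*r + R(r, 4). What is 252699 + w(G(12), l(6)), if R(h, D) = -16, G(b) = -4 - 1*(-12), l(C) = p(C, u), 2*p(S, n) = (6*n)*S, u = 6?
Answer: 345995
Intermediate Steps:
p(S, n) = 3*S*n (p(S, n) = ((6*n)*S)/2 = (6*S*n)/2 = 3*S*n)
l(C) = 18*C (l(C) = 3*C*6 = 18*C)
G(b) = 8 (G(b) = -4 + 12 = 8)
w(J, r) = -16 + J*r**2 (w(J, r) = (r*J)*r - 16 = (J*r)*r - 16 = J*r**2 - 16 = -16 + J*r**2)
252699 + w(G(12), l(6)) = 252699 + (-16 + 8*(18*6)**2) = 252699 + (-16 + 8*108**2) = 252699 + (-16 + 8*11664) = 252699 + (-16 + 93312) = 252699 + 93296 = 345995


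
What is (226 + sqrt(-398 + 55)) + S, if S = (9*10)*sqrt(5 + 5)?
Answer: 226 + 90*sqrt(10) + 7*I*sqrt(7) ≈ 510.6 + 18.52*I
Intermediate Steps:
S = 90*sqrt(10) ≈ 284.60
(226 + sqrt(-398 + 55)) + S = (226 + sqrt(-398 + 55)) + 90*sqrt(10) = (226 + sqrt(-343)) + 90*sqrt(10) = (226 + 7*I*sqrt(7)) + 90*sqrt(10) = 226 + 90*sqrt(10) + 7*I*sqrt(7)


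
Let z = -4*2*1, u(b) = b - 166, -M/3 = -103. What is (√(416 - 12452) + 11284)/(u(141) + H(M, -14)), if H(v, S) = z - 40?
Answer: -11284/73 - 2*I*√3009/73 ≈ -154.58 - 1.5029*I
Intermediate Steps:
M = 309 (M = -3*(-103) = 309)
u(b) = -166 + b
z = -8 (z = -8*1 = -8)
H(v, S) = -48 (H(v, S) = -8 - 40 = -48)
(√(416 - 12452) + 11284)/(u(141) + H(M, -14)) = (√(416 - 12452) + 11284)/((-166 + 141) - 48) = (√(-12036) + 11284)/(-25 - 48) = (2*I*√3009 + 11284)/(-73) = (11284 + 2*I*√3009)*(-1/73) = -11284/73 - 2*I*√3009/73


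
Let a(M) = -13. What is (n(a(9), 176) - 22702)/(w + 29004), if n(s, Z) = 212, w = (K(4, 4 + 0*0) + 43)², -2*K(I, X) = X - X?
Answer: -22490/30853 ≈ -0.72894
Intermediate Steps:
K(I, X) = 0 (K(I, X) = -(X - X)/2 = -½*0 = 0)
w = 1849 (w = (0 + 43)² = 43² = 1849)
(n(a(9), 176) - 22702)/(w + 29004) = (212 - 22702)/(1849 + 29004) = -22490/30853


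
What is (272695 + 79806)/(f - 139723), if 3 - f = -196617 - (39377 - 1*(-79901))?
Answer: 352501/176175 ≈ 2.0009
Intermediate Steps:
f = 315898 (f = 3 - (-196617 - (39377 - 1*(-79901))) = 3 - (-196617 - (39377 + 79901)) = 3 - (-196617 - 1*119278) = 3 - (-196617 - 119278) = 3 - 1*(-315895) = 3 + 315895 = 315898)
(272695 + 79806)/(f - 139723) = (272695 + 79806)/(315898 - 139723) = 352501/176175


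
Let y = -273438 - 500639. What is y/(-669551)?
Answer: 774077/669551 ≈ 1.1561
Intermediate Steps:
y = -774077
y/(-669551) = -774077/(-669551) = -774077*(-1/669551) = 774077/669551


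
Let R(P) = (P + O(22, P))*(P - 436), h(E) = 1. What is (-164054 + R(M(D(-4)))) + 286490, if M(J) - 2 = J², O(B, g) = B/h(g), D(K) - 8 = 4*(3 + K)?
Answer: 105716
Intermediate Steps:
D(K) = 20 + 4*K (D(K) = 8 + 4*(3 + K) = 8 + (12 + 4*K) = 20 + 4*K)
O(B, g) = B (O(B, g) = B/1 = B*1 = B)
M(J) = 2 + J²
R(P) = (-436 + P)*(22 + P) (R(P) = (P + 22)*(P - 436) = (22 + P)*(-436 + P) = (-436 + P)*(22 + P))
(-164054 + R(M(D(-4)))) + 286490 = (-164054 + (-9592 + (2 + (20 + 4*(-4))²)² - 414*(2 + (20 + 4*(-4))²))) + 286490 = (-164054 + (-9592 + (2 + (20 - 16)²)² - 414*(2 + (20 - 16)²))) + 286490 = (-164054 + (-9592 + (2 + 4²)² - 414*(2 + 4²))) + 286490 = (-164054 + (-9592 + (2 + 16)² - 414*(2 + 16))) + 286490 = (-164054 + (-9592 + 18² - 414*18)) + 286490 = (-164054 + (-9592 + 324 - 7452)) + 286490 = (-164054 - 16720) + 286490 = -180774 + 286490 = 105716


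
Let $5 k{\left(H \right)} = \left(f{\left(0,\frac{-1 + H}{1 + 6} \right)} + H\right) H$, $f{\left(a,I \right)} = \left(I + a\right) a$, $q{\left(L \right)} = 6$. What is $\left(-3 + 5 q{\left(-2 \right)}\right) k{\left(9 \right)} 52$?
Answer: $\frac{113724}{5} \approx 22745.0$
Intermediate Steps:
$f{\left(a,I \right)} = a \left(I + a\right)$
$k{\left(H \right)} = \frac{H^{2}}{5}$ ($k{\left(H \right)} = \frac{\left(0 \left(\frac{-1 + H}{1 + 6} + 0\right) + H\right) H}{5} = \frac{\left(0 \left(\frac{-1 + H}{7} + 0\right) + H\right) H}{5} = \frac{\left(0 \left(\left(-1 + H\right) \frac{1}{7} + 0\right) + H\right) H}{5} = \frac{\left(0 \left(\left(- \frac{1}{7} + \frac{H}{7}\right) + 0\right) + H\right) H}{5} = \frac{\left(0 \left(- \frac{1}{7} + \frac{H}{7}\right) + H\right) H}{5} = \frac{\left(0 + H\right) H}{5} = \frac{H H}{5} = \frac{H^{2}}{5}$)
$\left(-3 + 5 q{\left(-2 \right)}\right) k{\left(9 \right)} 52 = \left(-3 + 5 \cdot 6\right) \frac{9^{2}}{5} \cdot 52 = \left(-3 + 30\right) \frac{1}{5} \cdot 81 \cdot 52 = 27 \cdot \frac{81}{5} \cdot 52 = \frac{2187}{5} \cdot 52 = \frac{113724}{5}$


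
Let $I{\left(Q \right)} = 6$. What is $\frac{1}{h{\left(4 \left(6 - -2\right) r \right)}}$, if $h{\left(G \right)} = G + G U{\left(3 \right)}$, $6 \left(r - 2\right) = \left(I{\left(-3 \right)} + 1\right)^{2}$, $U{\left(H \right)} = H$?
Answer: $\frac{3}{3904} \approx 0.00076844$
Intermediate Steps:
$r = \frac{61}{6}$ ($r = 2 + \frac{\left(6 + 1\right)^{2}}{6} = 2 + \frac{7^{2}}{6} = 2 + \frac{1}{6} \cdot 49 = 2 + \frac{49}{6} = \frac{61}{6} \approx 10.167$)
$h{\left(G \right)} = 4 G$ ($h{\left(G \right)} = G + G 3 = G + 3 G = 4 G$)
$\frac{1}{h{\left(4 \left(6 - -2\right) r \right)}} = \frac{1}{4 \cdot 4 \left(6 - -2\right) \frac{61}{6}} = \frac{1}{4 \cdot 4 \left(6 + 2\right) \frac{61}{6}} = \frac{1}{4 \cdot 4 \cdot 8 \cdot \frac{61}{6}} = \frac{1}{4 \cdot 32 \cdot \frac{61}{6}} = \frac{1}{4 \cdot \frac{976}{3}} = \frac{1}{\frac{3904}{3}} = \frac{3}{3904}$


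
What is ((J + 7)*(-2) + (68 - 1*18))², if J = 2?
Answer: 1024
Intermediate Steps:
((J + 7)*(-2) + (68 - 1*18))² = ((2 + 7)*(-2) + (68 - 1*18))² = (9*(-2) + (68 - 18))² = (-18 + 50)² = 32² = 1024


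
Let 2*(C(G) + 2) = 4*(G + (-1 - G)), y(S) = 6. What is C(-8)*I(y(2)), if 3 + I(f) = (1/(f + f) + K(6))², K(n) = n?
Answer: -4897/36 ≈ -136.03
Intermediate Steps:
C(G) = -4 (C(G) = -2 + (4*(G + (-1 - G)))/2 = -2 + (4*(-1))/2 = -2 + (½)*(-4) = -2 - 2 = -4)
I(f) = -3 + (6 + 1/(2*f))² (I(f) = -3 + (1/(f + f) + 6)² = -3 + (1/(2*f) + 6)² = -3 + (6 + 1/(2*f))²)
C(-8)*I(y(2)) = -4*(33 + 6/6 + (¼)/6²) = -4*(33 + 6*(⅙) + (¼)*(1/36)) = -4*(33 + 1 + 1/144) = -4*4897/144 = -4897/36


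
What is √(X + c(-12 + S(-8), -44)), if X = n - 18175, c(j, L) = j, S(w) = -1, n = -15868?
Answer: 6*I*√946 ≈ 184.54*I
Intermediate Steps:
X = -34043 (X = -15868 - 18175 = -34043)
√(X + c(-12 + S(-8), -44)) = √(-34043 + (-12 - 1)) = √(-34043 - 13) = √(-34056) = 6*I*√946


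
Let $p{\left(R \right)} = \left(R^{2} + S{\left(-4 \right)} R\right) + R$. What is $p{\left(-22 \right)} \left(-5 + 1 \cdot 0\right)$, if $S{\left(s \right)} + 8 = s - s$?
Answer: $-3190$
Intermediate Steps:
$S{\left(s \right)} = -8$ ($S{\left(s \right)} = -8 + \left(s - s\right) = -8 + 0 = -8$)
$p{\left(R \right)} = R^{2} - 7 R$ ($p{\left(R \right)} = \left(R^{2} - 8 R\right) + R = R^{2} - 7 R$)
$p{\left(-22 \right)} \left(-5 + 1 \cdot 0\right) = - 22 \left(-7 - 22\right) \left(-5 + 1 \cdot 0\right) = \left(-22\right) \left(-29\right) \left(-5 + 0\right) = 638 \left(-5\right) = -3190$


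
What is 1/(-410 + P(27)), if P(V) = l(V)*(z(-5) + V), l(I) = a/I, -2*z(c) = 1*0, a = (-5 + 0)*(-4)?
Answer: -1/390 ≈ -0.0025641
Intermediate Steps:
a = 20 (a = -5*(-4) = 20)
z(c) = 0 (z(c) = -0/2 = -½*0 = 0)
l(I) = 20/I
P(V) = 20 (P(V) = (20/V)*(0 + V) = (20/V)*V = 20)
1/(-410 + P(27)) = 1/(-410 + 20) = 1/(-390) = -1/390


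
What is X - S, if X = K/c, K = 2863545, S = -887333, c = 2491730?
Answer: 442199423927/498346 ≈ 8.8733e+5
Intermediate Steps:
X = 572709/498346 (X = 2863545/2491730 = 2863545*(1/2491730) = 572709/498346 ≈ 1.1492)
X - S = 572709/498346 - 1*(-887333) = 572709/498346 + 887333 = 442199423927/498346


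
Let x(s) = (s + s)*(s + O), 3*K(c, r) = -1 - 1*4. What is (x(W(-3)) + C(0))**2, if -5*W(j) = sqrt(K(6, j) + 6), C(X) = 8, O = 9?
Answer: 707776/5625 - 2504*sqrt(39)/125 ≈ 0.72704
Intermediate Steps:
K(c, r) = -5/3 (K(c, r) = (-1 - 1*4)/3 = (-1 - 4)/3 = (1/3)*(-5) = -5/3)
W(j) = -sqrt(39)/15 (W(j) = -sqrt(-5/3 + 6)/5 = -sqrt(39)/15)
x(s) = 2*s*(9 + s) (x(s) = (s + s)*(s + 9) = (2*s)*(9 + s) = 2*s*(9 + s))
(x(W(-3)) + C(0))**2 = (2*(-sqrt(39)/15)*(9 - sqrt(39)/15) + 8)**2 = (-2*sqrt(39)*(9 - sqrt(39)/15)/15 + 8)**2 = (8 - 2*sqrt(39)*(9 - sqrt(39)/15)/15)**2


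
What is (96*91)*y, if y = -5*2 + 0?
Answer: -87360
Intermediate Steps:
y = -10 (y = -10 + 0 = -10)
(96*91)*y = (96*91)*(-10) = 8736*(-10) = -87360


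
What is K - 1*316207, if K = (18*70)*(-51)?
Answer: -380467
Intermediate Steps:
K = -64260 (K = 1260*(-51) = -64260)
K - 1*316207 = -64260 - 1*316207 = -64260 - 316207 = -380467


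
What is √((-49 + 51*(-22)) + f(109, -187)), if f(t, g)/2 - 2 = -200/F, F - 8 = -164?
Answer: I*√1771107/39 ≈ 34.124*I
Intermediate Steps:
F = -156 (F = 8 - 164 = -156)
f(t, g) = 256/39 (f(t, g) = 4 + 2*(-200/(-156)) = 4 + 2*(-200*(-1/156)) = 4 + 2*(50/39) = 4 + 100/39 = 256/39)
√((-49 + 51*(-22)) + f(109, -187)) = √((-49 + 51*(-22)) + 256/39) = √((-49 - 1122) + 256/39) = √(-1171 + 256/39) = √(-45413/39) = I*√1771107/39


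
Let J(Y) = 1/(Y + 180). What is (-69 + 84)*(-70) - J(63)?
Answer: -255151/243 ≈ -1050.0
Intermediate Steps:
J(Y) = 1/(180 + Y)
(-69 + 84)*(-70) - J(63) = (-69 + 84)*(-70) - 1/(180 + 63) = 15*(-70) - 1/243 = -1050 - 1*1/243 = -1050 - 1/243 = -255151/243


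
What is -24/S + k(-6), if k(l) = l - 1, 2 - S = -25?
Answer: -71/9 ≈ -7.8889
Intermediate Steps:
S = 27 (S = 2 - 1*(-25) = 2 + 25 = 27)
k(l) = -1 + l
-24/S + k(-6) = -24/27 + (-1 - 6) = (1/27)*(-24) - 7 = -8/9 - 7 = -71/9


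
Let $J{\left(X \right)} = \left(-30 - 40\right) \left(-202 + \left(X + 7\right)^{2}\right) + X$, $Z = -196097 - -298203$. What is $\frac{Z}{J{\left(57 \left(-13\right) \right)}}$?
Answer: $- \frac{102106}{37699521} \approx -0.0027084$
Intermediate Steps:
$Z = 102106$ ($Z = -196097 + 298203 = 102106$)
$J{\left(X \right)} = 14140 + X - 70 \left(7 + X\right)^{2}$ ($J{\left(X \right)} = - 70 \left(-202 + \left(7 + X\right)^{2}\right) + X = \left(14140 - 70 \left(7 + X\right)^{2}\right) + X = 14140 + X - 70 \left(7 + X\right)^{2}$)
$\frac{Z}{J{\left(57 \left(-13\right) \right)}} = \frac{102106}{14140 + 57 \left(-13\right) - 70 \left(7 + 57 \left(-13\right)\right)^{2}} = \frac{102106}{14140 - 741 - 70 \left(7 - 741\right)^{2}} = \frac{102106}{14140 - 741 - 70 \left(-734\right)^{2}} = \frac{102106}{14140 - 741 - 37712920} = \frac{102106}{-37699521} = 102106 \left(- \frac{1}{37699521}\right) = - \frac{102106}{37699521}$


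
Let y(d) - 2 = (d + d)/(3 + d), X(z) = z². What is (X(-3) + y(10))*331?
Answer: 53953/13 ≈ 4150.2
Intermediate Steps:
y(d) = 2 + 2*d/(3 + d) (y(d) = 2 + (d + d)/(3 + d) = 2 + (2*d)/(3 + d) = 2 + 2*d/(3 + d))
(X(-3) + y(10))*331 = ((-3)² + 2*(3 + 2*10)/(3 + 10))*331 = (9 + 2*(3 + 20)/13)*331 = (9 + 2*(1/13)*23)*331 = (9 + 46/13)*331 = (163/13)*331 = 53953/13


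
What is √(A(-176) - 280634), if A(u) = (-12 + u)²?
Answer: I*√245290 ≈ 495.27*I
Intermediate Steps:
√(A(-176) - 280634) = √((-12 - 176)² - 280634) = √((-188)² - 280634) = √(35344 - 280634) = √(-245290) = I*√245290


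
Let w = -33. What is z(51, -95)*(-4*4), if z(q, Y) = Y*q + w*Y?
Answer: 27360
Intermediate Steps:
z(q, Y) = -33*Y + Y*q (z(q, Y) = Y*q - 33*Y = -33*Y + Y*q)
z(51, -95)*(-4*4) = (-95*(-33 + 51))*(-4*4) = -95*18*(-16) = -1710*(-16) = 27360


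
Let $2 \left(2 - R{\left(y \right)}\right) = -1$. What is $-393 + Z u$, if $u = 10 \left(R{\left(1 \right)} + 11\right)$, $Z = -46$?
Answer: $-6603$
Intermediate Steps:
$R{\left(y \right)} = \frac{5}{2}$ ($R{\left(y \right)} = 2 - - \frac{1}{2} = 2 + \frac{1}{2} = \frac{5}{2}$)
$u = 135$ ($u = 10 \left(\frac{5}{2} + 11\right) = 10 \cdot \frac{27}{2} = 135$)
$-393 + Z u = -393 - 6210 = -6603$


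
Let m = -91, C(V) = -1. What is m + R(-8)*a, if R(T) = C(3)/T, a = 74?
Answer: -327/4 ≈ -81.750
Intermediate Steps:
R(T) = -1/T
m + R(-8)*a = -91 - 1/(-8)*74 = -91 - 1*(-⅛)*74 = -91 + (⅛)*74 = -91 + 37/4 = -327/4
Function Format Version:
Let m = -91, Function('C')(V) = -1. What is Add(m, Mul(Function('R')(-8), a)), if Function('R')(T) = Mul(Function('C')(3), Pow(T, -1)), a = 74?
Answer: Rational(-327, 4) ≈ -81.750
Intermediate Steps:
Function('R')(T) = Mul(-1, Pow(T, -1))
Add(m, Mul(Function('R')(-8), a)) = Add(-91, Mul(Mul(-1, Pow(-8, -1)), 74)) = Add(-91, Mul(Mul(-1, Rational(-1, 8)), 74)) = Add(-91, Mul(Rational(1, 8), 74)) = Add(-91, Rational(37, 4)) = Rational(-327, 4)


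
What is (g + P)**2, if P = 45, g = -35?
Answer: 100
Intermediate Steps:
(g + P)**2 = (-35 + 45)**2 = 10**2 = 100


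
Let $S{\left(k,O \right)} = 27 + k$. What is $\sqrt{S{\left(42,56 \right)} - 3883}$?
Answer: $i \sqrt{3814} \approx 61.758 i$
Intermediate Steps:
$\sqrt{S{\left(42,56 \right)} - 3883} = \sqrt{\left(27 + 42\right) - 3883} = \sqrt{69 - 3883} = \sqrt{-3814} = i \sqrt{3814}$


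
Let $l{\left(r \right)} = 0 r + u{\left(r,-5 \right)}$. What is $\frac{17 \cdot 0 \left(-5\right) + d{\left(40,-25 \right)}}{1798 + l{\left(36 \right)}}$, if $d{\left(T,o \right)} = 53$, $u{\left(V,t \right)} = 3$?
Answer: $\frac{53}{1801} \approx 0.029428$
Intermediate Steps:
$l{\left(r \right)} = 3$ ($l{\left(r \right)} = 0 r + 3 = 0 + 3 = 3$)
$\frac{17 \cdot 0 \left(-5\right) + d{\left(40,-25 \right)}}{1798 + l{\left(36 \right)}} = \frac{17 \cdot 0 \left(-5\right) + 53}{1798 + 3} = \frac{0 \left(-5\right) + 53}{1801} = \left(0 + 53\right) \frac{1}{1801} = 53 \cdot \frac{1}{1801} = \frac{53}{1801}$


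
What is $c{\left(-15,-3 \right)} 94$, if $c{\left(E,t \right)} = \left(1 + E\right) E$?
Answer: $19740$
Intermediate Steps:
$c{\left(E,t \right)} = E \left(1 + E\right)$
$c{\left(-15,-3 \right)} 94 = - 15 \left(1 - 15\right) 94 = \left(-15\right) \left(-14\right) 94 = 210 \cdot 94 = 19740$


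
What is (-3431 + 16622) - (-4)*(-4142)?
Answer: -3377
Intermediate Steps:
(-3431 + 16622) - (-4)*(-4142) = 13191 - 1*16568 = 13191 - 16568 = -3377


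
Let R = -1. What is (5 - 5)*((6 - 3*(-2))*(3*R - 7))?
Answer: 0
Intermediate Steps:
(5 - 5)*((6 - 3*(-2))*(3*R - 7)) = (5 - 5)*((6 - 3*(-2))*(3*(-1) - 7)) = 0*((6 + 6)*(-3 - 7)) = 0*(12*(-10)) = 0*(-120) = 0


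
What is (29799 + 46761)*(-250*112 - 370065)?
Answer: -30475856400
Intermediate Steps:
(29799 + 46761)*(-250*112 - 370065) = 76560*(-28000 - 370065) = 76560*(-398065) = -30475856400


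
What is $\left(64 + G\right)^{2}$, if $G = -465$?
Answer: $160801$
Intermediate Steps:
$\left(64 + G\right)^{2} = \left(64 - 465\right)^{2} = \left(-401\right)^{2} = 160801$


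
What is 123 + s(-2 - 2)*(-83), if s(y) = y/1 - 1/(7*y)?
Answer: 12657/28 ≈ 452.04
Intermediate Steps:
s(y) = y - 1/(7*y) (s(y) = y*1 - 1/(7*y) = y - 1/(7*y))
123 + s(-2 - 2)*(-83) = 123 + ((-2 - 2) - 1/(7*(-2 - 2)))*(-83) = 123 + (-4 - ⅐/(-4))*(-83) = 123 + (-4 - ⅐*(-¼))*(-83) = 123 + (-4 + 1/28)*(-83) = 123 - 111/28*(-83) = 123 + 9213/28 = 12657/28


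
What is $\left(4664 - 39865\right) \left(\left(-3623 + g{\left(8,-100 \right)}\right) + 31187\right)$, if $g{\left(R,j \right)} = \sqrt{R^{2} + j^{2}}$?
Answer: $-970280364 - 140804 \sqrt{629} \approx -9.7381 \cdot 10^{8}$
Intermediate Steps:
$\left(4664 - 39865\right) \left(\left(-3623 + g{\left(8,-100 \right)}\right) + 31187\right) = \left(4664 - 39865\right) \left(\left(-3623 + \sqrt{8^{2} + \left(-100\right)^{2}}\right) + 31187\right) = - 35201 \left(\left(-3623 + \sqrt{64 + 10000}\right) + 31187\right) = - 35201 \left(\left(-3623 + \sqrt{10064}\right) + 31187\right) = - 35201 \left(\left(-3623 + 4 \sqrt{629}\right) + 31187\right) = - 35201 \left(27564 + 4 \sqrt{629}\right) = -970280364 - 140804 \sqrt{629}$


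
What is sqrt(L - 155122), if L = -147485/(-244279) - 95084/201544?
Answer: I*sqrt(479588739533559269537602)/1758320242 ≈ 393.85*I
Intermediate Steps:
L = 232060443/1758320242 (L = -147485*(-1/244279) - 95084*1/201544 = 147485/244279 - 23771/50386 = 232060443/1758320242 ≈ 0.13198)
sqrt(L - 155122) = sqrt(232060443/1758320242 - 155122) = sqrt(-272753920519081/1758320242) = I*sqrt(479588739533559269537602)/1758320242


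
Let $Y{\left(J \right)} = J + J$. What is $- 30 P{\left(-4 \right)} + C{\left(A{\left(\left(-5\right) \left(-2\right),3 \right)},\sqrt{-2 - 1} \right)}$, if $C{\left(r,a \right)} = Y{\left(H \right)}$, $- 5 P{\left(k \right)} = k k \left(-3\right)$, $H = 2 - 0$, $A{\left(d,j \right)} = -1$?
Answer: $-284$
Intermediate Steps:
$H = 2$ ($H = 2 + 0 = 2$)
$Y{\left(J \right)} = 2 J$
$P{\left(k \right)} = \frac{3 k^{2}}{5}$ ($P{\left(k \right)} = - \frac{k k \left(-3\right)}{5} = - \frac{k^{2} \left(-3\right)}{5} = - \frac{\left(-3\right) k^{2}}{5} = \frac{3 k^{2}}{5}$)
$C{\left(r,a \right)} = 4$ ($C{\left(r,a \right)} = 2 \cdot 2 = 4$)
$- 30 P{\left(-4 \right)} + C{\left(A{\left(\left(-5\right) \left(-2\right),3 \right)},\sqrt{-2 - 1} \right)} = - 30 \frac{3 \left(-4\right)^{2}}{5} + 4 = - 30 \cdot \frac{3}{5} \cdot 16 + 4 = \left(-30\right) \frac{48}{5} + 4 = -288 + 4 = -284$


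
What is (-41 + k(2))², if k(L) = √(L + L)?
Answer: 1521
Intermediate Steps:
k(L) = √2*√L (k(L) = √(2*L) = √2*√L)
(-41 + k(2))² = (-41 + √2*√2)² = (-41 + 2)² = (-39)² = 1521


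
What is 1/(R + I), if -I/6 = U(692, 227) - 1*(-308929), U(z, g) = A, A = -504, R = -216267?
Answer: -1/2066817 ≈ -4.8384e-7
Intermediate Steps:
U(z, g) = -504
I = -1850550 (I = -6*(-504 - 1*(-308929)) = -6*(-504 + 308929) = -6*308425 = -1850550)
1/(R + I) = 1/(-216267 - 1850550) = 1/(-2066817) = -1/2066817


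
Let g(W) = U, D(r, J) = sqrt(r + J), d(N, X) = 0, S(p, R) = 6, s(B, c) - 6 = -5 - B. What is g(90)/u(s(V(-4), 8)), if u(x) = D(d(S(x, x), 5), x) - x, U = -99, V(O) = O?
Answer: 99/4 + 99*sqrt(5)/20 ≈ 35.819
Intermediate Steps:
s(B, c) = 1 - B (s(B, c) = 6 + (-5 - B) = 1 - B)
D(r, J) = sqrt(J + r)
g(W) = -99
u(x) = sqrt(x) - x (u(x) = sqrt(x + 0) - x = sqrt(x) - x)
g(90)/u(s(V(-4), 8)) = -99/(sqrt(1 - 1*(-4)) - (1 - 1*(-4))) = -99/(sqrt(1 + 4) - (1 + 4)) = -99/(sqrt(5) - 1*5) = -99/(sqrt(5) - 5) = -99/(-5 + sqrt(5))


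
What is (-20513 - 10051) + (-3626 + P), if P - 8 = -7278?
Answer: -41460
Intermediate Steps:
P = -7270 (P = 8 - 7278 = -7270)
(-20513 - 10051) + (-3626 + P) = (-20513 - 10051) + (-3626 - 7270) = -30564 - 10896 = -41460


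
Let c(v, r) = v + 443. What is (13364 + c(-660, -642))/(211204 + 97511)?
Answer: 13147/308715 ≈ 0.042586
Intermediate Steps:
c(v, r) = 443 + v
(13364 + c(-660, -642))/(211204 + 97511) = (13364 + (443 - 660))/(211204 + 97511) = (13364 - 217)/308715 = 13147*(1/308715) = 13147/308715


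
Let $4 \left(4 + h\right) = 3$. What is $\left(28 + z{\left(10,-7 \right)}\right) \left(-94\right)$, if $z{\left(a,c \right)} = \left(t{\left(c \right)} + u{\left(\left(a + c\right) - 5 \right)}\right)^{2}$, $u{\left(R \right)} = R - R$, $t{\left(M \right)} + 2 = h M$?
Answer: $- \frac{344839}{8} \approx -43105.0$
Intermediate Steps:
$h = - \frac{13}{4}$ ($h = -4 + \frac{1}{4} \cdot 3 = -4 + \frac{3}{4} = - \frac{13}{4} \approx -3.25$)
$t{\left(M \right)} = -2 - \frac{13 M}{4}$
$u{\left(R \right)} = 0$
$z{\left(a,c \right)} = \left(-2 - \frac{13 c}{4}\right)^{2}$ ($z{\left(a,c \right)} = \left(\left(-2 - \frac{13 c}{4}\right) + 0\right)^{2} = \left(-2 - \frac{13 c}{4}\right)^{2}$)
$\left(28 + z{\left(10,-7 \right)}\right) \left(-94\right) = \left(28 + \frac{\left(8 + 13 \left(-7\right)\right)^{2}}{16}\right) \left(-94\right) = \left(28 + \frac{\left(8 - 91\right)^{2}}{16}\right) \left(-94\right) = \left(28 + \frac{\left(-83\right)^{2}}{16}\right) \left(-94\right) = \left(28 + \frac{1}{16} \cdot 6889\right) \left(-94\right) = \left(28 + \frac{6889}{16}\right) \left(-94\right) = \frac{7337}{16} \left(-94\right) = - \frac{344839}{8}$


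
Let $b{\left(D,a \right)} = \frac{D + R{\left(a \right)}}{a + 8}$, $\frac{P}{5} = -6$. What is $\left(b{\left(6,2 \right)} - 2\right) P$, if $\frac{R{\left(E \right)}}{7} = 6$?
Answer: $-84$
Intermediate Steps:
$R{\left(E \right)} = 42$ ($R{\left(E \right)} = 7 \cdot 6 = 42$)
$P = -30$ ($P = 5 \left(-6\right) = -30$)
$b{\left(D,a \right)} = \frac{42 + D}{8 + a}$ ($b{\left(D,a \right)} = \frac{D + 42}{a + 8} = \frac{42 + D}{8 + a}$)
$\left(b{\left(6,2 \right)} - 2\right) P = \left(\frac{42 + 6}{8 + 2} - 2\right) \left(-30\right) = \left(\frac{1}{10} \cdot 48 + \left(-21 + 19\right)\right) \left(-30\right) = \left(\frac{1}{10} \cdot 48 - 2\right) \left(-30\right) = \left(\frac{24}{5} - 2\right) \left(-30\right) = \frac{14}{5} \left(-30\right) = -84$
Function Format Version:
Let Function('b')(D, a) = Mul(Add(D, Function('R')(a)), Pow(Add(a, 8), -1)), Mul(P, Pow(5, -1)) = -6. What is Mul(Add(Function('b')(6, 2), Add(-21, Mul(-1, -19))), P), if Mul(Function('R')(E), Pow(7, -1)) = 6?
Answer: -84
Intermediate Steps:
Function('R')(E) = 42 (Function('R')(E) = Mul(7, 6) = 42)
P = -30 (P = Mul(5, -6) = -30)
Function('b')(D, a) = Mul(Pow(Add(8, a), -1), Add(42, D)) (Function('b')(D, a) = Mul(Add(D, 42), Pow(Add(a, 8), -1)) = Mul(Add(42, D), Pow(Add(8, a), -1)) = Mul(Pow(Add(8, a), -1), Add(42, D)))
Mul(Add(Function('b')(6, 2), Add(-21, Mul(-1, -19))), P) = Mul(Add(Mul(Pow(Add(8, 2), -1), Add(42, 6)), Add(-21, Mul(-1, -19))), -30) = Mul(Add(Mul(Pow(10, -1), 48), Add(-21, 19)), -30) = Mul(Add(Mul(Rational(1, 10), 48), -2), -30) = Mul(Add(Rational(24, 5), -2), -30) = Mul(Rational(14, 5), -30) = -84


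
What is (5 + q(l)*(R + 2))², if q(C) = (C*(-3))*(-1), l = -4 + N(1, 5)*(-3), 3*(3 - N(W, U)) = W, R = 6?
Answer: 80089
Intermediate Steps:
N(W, U) = 3 - W/3
l = -12 (l = -4 + (3 - ⅓*1)*(-3) = -4 + (3 - ⅓)*(-3) = -4 + (8/3)*(-3) = -4 - 8 = -12)
q(C) = 3*C (q(C) = -3*C*(-1) = 3*C)
(5 + q(l)*(R + 2))² = (5 + (3*(-12))*(6 + 2))² = (5 - 36*8)² = (5 - 288)² = (-283)² = 80089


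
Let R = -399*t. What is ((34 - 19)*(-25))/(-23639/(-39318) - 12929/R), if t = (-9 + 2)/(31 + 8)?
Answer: 1960985250/940920511 ≈ 2.0841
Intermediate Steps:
t = -7/39 ≈ -0.17949
R = 931/13 (R = -399*(-7/39) = 931/13 ≈ 71.615)
((34 - 19)*(-25))/(-23639/(-39318) - 12929/R) = ((34 - 19)*(-25))/(-23639/(-39318) - 12929/931/13) = (15*(-25))/(-23639*(-1/39318) - 12929*13/931) = -375/(23639/39318 - 24011/133) = -375/(-940920511/5229294) = -375*(-5229294/940920511) = 1960985250/940920511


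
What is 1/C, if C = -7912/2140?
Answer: -535/1978 ≈ -0.27048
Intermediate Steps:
C = -1978/535 (C = -7912*1/2140 = -1978/535 ≈ -3.6972)
1/C = 1/(-1978/535) = -535/1978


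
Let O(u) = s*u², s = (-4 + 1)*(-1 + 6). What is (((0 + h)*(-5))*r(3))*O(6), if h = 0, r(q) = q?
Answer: 0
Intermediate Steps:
s = -15 (s = -3*5 = -15)
O(u) = -15*u²
(((0 + h)*(-5))*r(3))*O(6) = (((0 + 0)*(-5))*3)*(-15*6²) = ((0*(-5))*3)*(-15*36) = (0*3)*(-540) = 0*(-540) = 0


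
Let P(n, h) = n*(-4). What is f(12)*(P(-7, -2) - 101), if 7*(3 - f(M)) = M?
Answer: -657/7 ≈ -93.857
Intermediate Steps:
P(n, h) = -4*n
f(M) = 3 - M/7
f(12)*(P(-7, -2) - 101) = (3 - 1/7*12)*(-4*(-7) - 101) = (3 - 12/7)*(28 - 101) = (9/7)*(-73) = -657/7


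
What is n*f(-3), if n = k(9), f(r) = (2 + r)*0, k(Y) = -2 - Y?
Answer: 0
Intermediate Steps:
f(r) = 0
n = -11 (n = -2 - 1*9 = -2 - 9 = -11)
n*f(-3) = -11*0 = 0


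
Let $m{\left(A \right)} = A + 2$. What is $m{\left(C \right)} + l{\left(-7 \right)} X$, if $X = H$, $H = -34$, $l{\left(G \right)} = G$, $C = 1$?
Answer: $241$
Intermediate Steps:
$m{\left(A \right)} = 2 + A$
$X = -34$
$m{\left(C \right)} + l{\left(-7 \right)} X = \left(2 + 1\right) - -238 = 3 + 238 = 241$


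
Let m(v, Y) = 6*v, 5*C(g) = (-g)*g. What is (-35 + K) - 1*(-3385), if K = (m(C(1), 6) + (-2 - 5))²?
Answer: 85431/25 ≈ 3417.2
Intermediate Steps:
C(g) = -g²/5 (C(g) = ((-g)*g)/5 = (-g²)/5 = -g²/5)
K = 1681/25 (K = (6*(-⅕*1²) + (-2 - 5))² = (6*(-⅕*1) - 7)² = (6*(-⅕) - 7)² = (-6/5 - 7)² = (-41/5)² = 1681/25 ≈ 67.240)
(-35 + K) - 1*(-3385) = (-35 + 1681/25) - 1*(-3385) = 806/25 + 3385 = 85431/25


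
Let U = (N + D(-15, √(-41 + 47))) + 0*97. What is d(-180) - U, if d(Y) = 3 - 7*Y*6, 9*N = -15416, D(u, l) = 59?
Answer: 82952/9 ≈ 9216.9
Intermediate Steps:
N = -15416/9 (N = (⅑)*(-15416) = -15416/9 ≈ -1712.9)
U = -14885/9 (U = (-15416/9 + 59) + 0*97 = -14885/9 + 0 = -14885/9 ≈ -1653.9)
d(Y) = 3 - 42*Y
d(-180) - U = (3 - 42*(-180)) - 1*(-14885/9) = (3 + 7560) + 14885/9 = 7563 + 14885/9 = 82952/9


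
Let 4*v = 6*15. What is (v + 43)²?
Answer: 17161/4 ≈ 4290.3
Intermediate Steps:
v = 45/2 (v = (6*15)/4 = (¼)*90 = 45/2 ≈ 22.500)
(v + 43)² = (45/2 + 43)² = (131/2)² = 17161/4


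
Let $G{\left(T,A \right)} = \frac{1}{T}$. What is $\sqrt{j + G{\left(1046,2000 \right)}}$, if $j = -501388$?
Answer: $\frac{i \sqrt{548576631962}}{1046} \approx 708.09 i$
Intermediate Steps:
$\sqrt{j + G{\left(1046,2000 \right)}} = \sqrt{-501388 + \frac{1}{1046}} = \sqrt{- \frac{524451847}{1046}} = \frac{i \sqrt{548576631962}}{1046}$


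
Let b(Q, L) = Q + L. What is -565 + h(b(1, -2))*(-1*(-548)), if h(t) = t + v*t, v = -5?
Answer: 1627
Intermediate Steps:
b(Q, L) = L + Q
h(t) = -4*t (h(t) = t - 5*t = -4*t)
-565 + h(b(1, -2))*(-1*(-548)) = -565 + (-4*(-2 + 1))*(-1*(-548)) = -565 - 4*(-1)*548 = -565 + 4*548 = -565 + 2192 = 1627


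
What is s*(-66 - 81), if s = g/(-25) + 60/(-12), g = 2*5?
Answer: 3969/5 ≈ 793.80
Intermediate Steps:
g = 10
s = -27/5 (s = 10/(-25) + 60/(-12) = 10*(-1/25) + 60*(-1/12) = -⅖ - 5 = -27/5 ≈ -5.4000)
s*(-66 - 81) = -27*(-66 - 81)/5 = -27/5*(-147) = 3969/5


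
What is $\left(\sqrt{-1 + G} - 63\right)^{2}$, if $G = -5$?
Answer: $\left(63 - i \sqrt{6}\right)^{2} \approx 3963.0 - 308.64 i$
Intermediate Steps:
$\left(\sqrt{-1 + G} - 63\right)^{2} = \left(\sqrt{-1 - 5} - 63\right)^{2} = \left(\sqrt{-6} - 63\right)^{2} = \left(i \sqrt{6} - 63\right)^{2} = \left(-63 + i \sqrt{6}\right)^{2}$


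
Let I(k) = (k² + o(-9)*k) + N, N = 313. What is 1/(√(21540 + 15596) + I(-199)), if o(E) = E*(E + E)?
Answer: 1919/14720960 - √2321/14720960 ≈ 0.00012709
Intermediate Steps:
o(E) = 2*E² (o(E) = E*(2*E) = 2*E²)
I(k) = 313 + k² + 162*k (I(k) = (k² + (2*(-9)²)*k) + 313 = (k² + (2*81)*k) + 313 = (k² + 162*k) + 313 = 313 + k² + 162*k)
1/(√(21540 + 15596) + I(-199)) = 1/(√(21540 + 15596) + (313 + (-199)² + 162*(-199))) = 1/(√37136 + (313 + 39601 - 32238)) = 1/(4*√2321 + 7676) = 1/(7676 + 4*√2321)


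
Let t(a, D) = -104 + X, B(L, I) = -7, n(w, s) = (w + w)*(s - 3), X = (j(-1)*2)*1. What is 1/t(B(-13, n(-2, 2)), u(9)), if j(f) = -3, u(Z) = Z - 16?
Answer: -1/110 ≈ -0.0090909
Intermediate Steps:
u(Z) = -16 + Z
X = -6 (X = -3*2*1 = -6*1 = -6)
n(w, s) = 2*w*(-3 + s) (n(w, s) = (2*w)*(-3 + s) = 2*w*(-3 + s))
t(a, D) = -110 (t(a, D) = -104 - 6 = -110)
1/t(B(-13, n(-2, 2)), u(9)) = 1/(-110) = -1/110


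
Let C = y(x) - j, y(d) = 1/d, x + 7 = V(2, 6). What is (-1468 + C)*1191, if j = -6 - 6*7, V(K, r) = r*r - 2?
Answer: -15220583/9 ≈ -1.6912e+6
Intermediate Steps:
V(K, r) = -2 + r**2 (V(K, r) = r**2 - 2 = -2 + r**2)
x = 27 (x = -7 + (-2 + 6**2) = -7 + (-2 + 36) = -7 + 34 = 27)
j = -48 (j = -6 - 42 = -48)
C = 1297/27 (C = 1/27 - 1*(-48) = 1/27 + 48 = 1297/27 ≈ 48.037)
(-1468 + C)*1191 = (-1468 + 1297/27)*1191 = -38339/27*1191 = -15220583/9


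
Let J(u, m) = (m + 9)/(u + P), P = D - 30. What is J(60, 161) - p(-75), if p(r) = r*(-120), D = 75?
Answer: -188966/21 ≈ -8998.4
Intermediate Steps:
P = 45 (P = 75 - 30 = 45)
p(r) = -120*r
J(u, m) = (9 + m)/(45 + u) (J(u, m) = (m + 9)/(u + 45) = (9 + m)/(45 + u))
J(60, 161) - p(-75) = (9 + 161)/(45 + 60) - (-120)*(-75) = 170/105 - 1*9000 = (1/105)*170 - 9000 = 34/21 - 9000 = -188966/21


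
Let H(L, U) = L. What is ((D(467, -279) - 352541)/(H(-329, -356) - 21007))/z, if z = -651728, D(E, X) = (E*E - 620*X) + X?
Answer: 1663/604576896 ≈ 2.7507e-6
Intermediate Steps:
D(E, X) = E² - 619*X (D(E, X) = (E² - 620*X) + X = E² - 619*X)
((D(467, -279) - 352541)/(H(-329, -356) - 21007))/z = (((467² - 619*(-279)) - 352541)/(-329 - 21007))/(-651728) = (((218089 + 172701) - 352541)/(-21336))*(-1/651728) = ((390790 - 352541)*(-1/21336))*(-1/651728) = (38249*(-1/21336))*(-1/651728) = -38249/21336*(-1/651728) = 1663/604576896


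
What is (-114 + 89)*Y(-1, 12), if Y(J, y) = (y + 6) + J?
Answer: -425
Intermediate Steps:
Y(J, y) = 6 + J + y (Y(J, y) = (6 + y) + J = 6 + J + y)
(-114 + 89)*Y(-1, 12) = (-114 + 89)*(6 - 1 + 12) = -25*17 = -425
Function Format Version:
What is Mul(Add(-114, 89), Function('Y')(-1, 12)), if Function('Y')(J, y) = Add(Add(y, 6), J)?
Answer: -425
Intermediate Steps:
Function('Y')(J, y) = Add(6, J, y) (Function('Y')(J, y) = Add(Add(6, y), J) = Add(6, J, y))
Mul(Add(-114, 89), Function('Y')(-1, 12)) = Mul(Add(-114, 89), Add(6, -1, 12)) = Mul(-25, 17) = -425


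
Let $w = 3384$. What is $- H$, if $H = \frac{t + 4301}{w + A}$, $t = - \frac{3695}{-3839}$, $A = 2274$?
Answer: $- \frac{2752539}{3620177} \approx -0.76033$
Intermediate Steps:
$t = \frac{3695}{3839}$ ($t = \left(-3695\right) \left(- \frac{1}{3839}\right) = \frac{3695}{3839} \approx 0.96249$)
$H = \frac{2752539}{3620177}$ ($H = \frac{\frac{3695}{3839} + 4301}{3384 + 2274} = \frac{16515234}{3839 \cdot 5658} = \frac{16515234}{3839} \cdot \frac{1}{5658} = \frac{2752539}{3620177} \approx 0.76033$)
$- H = \left(-1\right) \frac{2752539}{3620177} = - \frac{2752539}{3620177}$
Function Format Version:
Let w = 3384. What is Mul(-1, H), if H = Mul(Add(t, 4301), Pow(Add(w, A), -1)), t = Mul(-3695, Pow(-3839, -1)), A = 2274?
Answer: Rational(-2752539, 3620177) ≈ -0.76033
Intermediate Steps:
t = Rational(3695, 3839) (t = Mul(-3695, Rational(-1, 3839)) = Rational(3695, 3839) ≈ 0.96249)
H = Rational(2752539, 3620177) (H = Mul(Add(Rational(3695, 3839), 4301), Pow(Add(3384, 2274), -1)) = Mul(Rational(16515234, 3839), Pow(5658, -1)) = Mul(Rational(16515234, 3839), Rational(1, 5658)) = Rational(2752539, 3620177) ≈ 0.76033)
Mul(-1, H) = Mul(-1, Rational(2752539, 3620177)) = Rational(-2752539, 3620177)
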